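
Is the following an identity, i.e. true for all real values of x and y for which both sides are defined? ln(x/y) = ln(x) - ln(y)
Yes, this is an identity.

Claim: ln(x/y) = ln(x) - ln(y).
Reasoning: Both sides are simultaneously defined only when x, y > 0. Write x = e^p, y = e^q. Then x/y = e^(p-q), so ln(x/y) = p - q = ln(x) - ln(y).
So the two sides agree for all real values of x and y for which both sides are defined.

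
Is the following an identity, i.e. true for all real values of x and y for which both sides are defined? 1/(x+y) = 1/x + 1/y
No, this is NOT an identity.

Claim: 1/(x+y) = 1/x + 1/y.
Test a specific point where both sides are defined: x = 1, y = 3.
LHS = 1/(x+y) ≈ 0.2500
RHS = 1/x + 1/y ≈ 1.3333
Since 0.2500 ≠ 1.3333, the equation fails at this point, so it cannot hold for all real values of x and y for which both sides are defined.
1/x + 1/y = (x+y)/(xy), which is not 1/(x+y).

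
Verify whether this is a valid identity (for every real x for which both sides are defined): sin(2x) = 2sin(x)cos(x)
Yes, this is an identity.

Claim: sin(2x) = 2sin(x)cos(x).
Reasoning: Put y = x in the addition formula sin(x+y) = sin(x)cos(y) + cos(x)sin(y): sin(2x) = sin(x)cos(x) + cos(x)sin(x) = 2sin(x)cos(x).
So the two sides agree for every real x for which both sides are defined.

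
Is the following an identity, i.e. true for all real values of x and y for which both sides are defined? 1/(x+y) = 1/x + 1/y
Claim: 1/(x+y) = 1/x + 1/y.
Test a specific point where both sides are defined: x = 1/2, y = 5.
LHS = 1/(x+y) ≈ 0.1818
RHS = 1/x + 1/y ≈ 2.2000
Since 0.1818 ≠ 2.2000, the equation fails at this point, so it cannot hold for all real values of x and y for which both sides are defined.
1/x + 1/y = (x+y)/(xy), which is not 1/(x+y).

Conclusion: No, this is NOT an identity.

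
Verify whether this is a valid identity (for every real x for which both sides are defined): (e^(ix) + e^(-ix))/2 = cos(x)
Yes, this is an identity.

Claim: (e^(ix) + e^(-ix))/2 = cos(x).
Reasoning: By Euler's formula e^(ix) = cos(x) + i·sin(x) and e^(-ix) = cos(x) - i·sin(x). Adding cancels the sine terms: e^(ix) + e^(-ix) = 2cos(x); divide by 2.
So the two sides agree for every real x for which both sides are defined.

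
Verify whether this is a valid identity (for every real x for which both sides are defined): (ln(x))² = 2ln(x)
No, this is NOT an identity.

Claim: (ln(x))² = 2ln(x).
Test a specific point where both sides are defined: x = 4.
LHS = (ln(x))² ≈ 1.9218
RHS = 2ln(x) ≈ 2.7726
Since 1.9218 ≠ 2.7726, the equation fails at this point, so it cannot hold for every real x for which both sides are defined.
2ln(x) equals ln(x²), which is not the same as (ln x)².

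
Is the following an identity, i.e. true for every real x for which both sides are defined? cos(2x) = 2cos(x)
No, this is NOT an identity.

Claim: cos(2x) = 2cos(x).
Test a specific point where both sides are defined: x = -π/4.
LHS = cos(2x) ≈ 0.0000
RHS = 2cos(x) ≈ 1.4142
Since 0.0000 ≠ 1.4142, the equation fails at this point, so it cannot hold for every real x for which both sides are defined.
The correct double-angle formula is cos(2x) = cos²x - sin²x.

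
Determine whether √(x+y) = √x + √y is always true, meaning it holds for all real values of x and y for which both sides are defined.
No, this is NOT an identity.

Claim: √(x+y) = √x + √y.
Test a specific point where both sides are defined: x = 4, y = 1.
LHS = √(x+y) ≈ 2.2361
RHS = √x + √y ≈ 3.0000
Since 2.2361 ≠ 3.0000, the equation fails at this point, so it cannot hold for all real values of x and y for which both sides are defined.
Squaring the right side gives x + 2√(xy) + y, not x + y.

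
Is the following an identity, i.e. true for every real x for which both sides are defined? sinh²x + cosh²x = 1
No, this is NOT an identity.

Claim: sinh²x + cosh²x = 1.
Test a specific point where both sides are defined: x = 1.
LHS = sinh²x + cosh²x ≈ 3.7622
RHS = 1 ≈ 1.0000
Since 3.7622 ≠ 1.0000, the equation fails at this point, so it cannot hold for every real x for which both sides are defined.
The correct hyperbolic identity is cosh²x - sinh²x = 1 (a difference); the sum sinh²x + cosh²x equals cosh(2x).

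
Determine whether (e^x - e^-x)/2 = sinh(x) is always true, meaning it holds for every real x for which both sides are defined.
Claim: (e^x - e^-x)/2 = sinh(x).
Reasoning: This is exactly the definition of the hyperbolic sine: sinh(x) := (e^x - e^-x)/2.
So the two sides agree for every real x for which both sides are defined.

Conclusion: Yes, this is an identity.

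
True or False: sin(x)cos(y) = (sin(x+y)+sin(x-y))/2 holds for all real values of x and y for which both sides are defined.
True.

Claim: sin(x)cos(y) = (sin(x+y)+sin(x-y))/2.
Reasoning: sin(x+y) = sin(x)cos(y) + cos(x)sin(y) and sin(x-y) = sin(x)cos(y) - cos(x)sin(y). Adding, sin(x+y) + sin(x-y) = 2sin(x)cos(y); divide by 2.
So the two sides agree for all real values of x and y for which both sides are defined.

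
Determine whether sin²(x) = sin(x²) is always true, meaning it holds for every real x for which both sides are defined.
Claim: sin²(x) = sin(x²).
Test a specific point where both sides are defined: x = -π/3.
LHS = sin²(x) ≈ 0.7500
RHS = sin(x²) ≈ 0.8897
Since 0.7500 ≠ 0.8897, the equation fails at this point, so it cannot hold for every real x for which both sides are defined.
sin²(x) means (sin x)², squaring the output; sin(x²) squares the input. These are different functions.

Conclusion: No, this is NOT an identity.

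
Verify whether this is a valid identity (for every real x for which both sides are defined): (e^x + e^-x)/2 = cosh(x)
Claim: (e^x + e^-x)/2 = cosh(x).
Reasoning: This is exactly the definition of the hyperbolic cosine: cosh(x) := (e^x + e^-x)/2.
So the two sides agree for every real x for which both sides are defined.

Conclusion: Yes, this is an identity.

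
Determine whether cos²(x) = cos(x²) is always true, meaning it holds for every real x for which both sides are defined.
Claim: cos²(x) = cos(x²).
Test a specific point where both sides are defined: x = π/4.
LHS = cos²(x) ≈ 0.5000
RHS = cos(x²) ≈ 0.8157
Since 0.5000 ≠ 0.8157, the equation fails at this point, so it cannot hold for every real x for which both sides are defined.
cos²(x) means (cos x)², squaring the output; cos(x²) squares the input. These are different functions.

Conclusion: No, this is NOT an identity.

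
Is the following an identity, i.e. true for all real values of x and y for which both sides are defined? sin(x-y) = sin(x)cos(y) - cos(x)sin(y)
Claim: sin(x-y) = sin(x)cos(y) - cos(x)sin(y).
Reasoning: Replace y by -y in sin(x+y) = sin(x)cos(y) + cos(x)sin(y) and use cos(-y) = cos(y), sin(-y) = -sin(y): sin(x-y) = sin(x)cos(y) - cos(x)sin(y).
So the two sides agree for all real values of x and y for which both sides are defined.

Conclusion: Yes, this is an identity.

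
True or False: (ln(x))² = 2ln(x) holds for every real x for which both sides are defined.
False.

Claim: (ln(x))² = 2ln(x).
Test a specific point where both sides are defined: x = 3/2.
LHS = (ln(x))² ≈ 0.1644
RHS = 2ln(x) ≈ 0.8109
Since 0.1644 ≠ 0.8109, the equation fails at this point, so it cannot hold for every real x for which both sides are defined.
2ln(x) equals ln(x²), which is not the same as (ln x)².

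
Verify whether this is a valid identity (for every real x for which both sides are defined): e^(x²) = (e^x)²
Claim: e^(x²) = (e^x)².
Test a specific point where both sides are defined: x = -1.
LHS = e^(x²) ≈ 2.7183
RHS = (e^x)² ≈ 0.1353
Since 2.7183 ≠ 0.1353, the equation fails at this point, so it cannot hold for every real x for which both sides are defined.
(e^x)² = e^(2x), and 2x ≠ x² in general.

Conclusion: No, this is NOT an identity.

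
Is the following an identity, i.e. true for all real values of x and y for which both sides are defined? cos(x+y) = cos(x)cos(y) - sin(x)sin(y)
Claim: cos(x+y) = cos(x)cos(y) - sin(x)sin(y).
Reasoning: By Euler's formula e^(i(x+y)) = e^(ix)·e^(iy) = (cos x + i·sin x)(cos y + i·sin y). The real part of the left side is cos(x+y); the real part of the product is cos(x)cos(y) - sin(x)sin(y) (since i·i = -1).
So the two sides agree for all real values of x and y for which both sides are defined.

Conclusion: Yes, this is an identity.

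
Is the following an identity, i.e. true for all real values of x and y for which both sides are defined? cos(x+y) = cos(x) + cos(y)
Claim: cos(x+y) = cos(x) + cos(y).
Test a specific point where both sides are defined: x = -π/6, y = π/2.
LHS = cos(x+y) ≈ 0.5000
RHS = cos(x) + cos(y) ≈ 0.8660
Since 0.5000 ≠ 0.8660, the equation fails at this point, so it cannot hold for all real values of x and y for which both sides are defined.
The correct expansion is cos(x+y) = cos(x)cos(y) - sin(x)sin(y); cosine is not additive.

Conclusion: No, this is NOT an identity.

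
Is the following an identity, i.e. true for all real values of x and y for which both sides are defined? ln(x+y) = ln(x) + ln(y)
Claim: ln(x+y) = ln(x) + ln(y).
Test a specific point where both sides are defined: x = 1, y = 3.
LHS = ln(x+y) ≈ 1.3863
RHS = ln(x) + ln(y) ≈ 1.0986
Since 1.3863 ≠ 1.0986, the equation fails at this point, so it cannot hold for all real values of x and y for which both sides are defined.
ln(x) + ln(y) = ln(xy), not ln(x+y).

Conclusion: No, this is NOT an identity.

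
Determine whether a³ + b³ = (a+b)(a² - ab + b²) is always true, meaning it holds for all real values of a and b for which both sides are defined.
Yes, this is an identity.

Claim: a³ + b³ = (a+b)(a² - ab + b²).
Reasoning: Expand the right side: (a+b)(a² - ab + b²) = a³ - a²b + ab² + a²b - ab² + b³ = a³ + b³ (the middle terms cancel in pairs).
So the two sides agree for all real values of a and b for which both sides are defined.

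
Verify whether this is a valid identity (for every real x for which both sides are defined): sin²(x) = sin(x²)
Claim: sin²(x) = sin(x²).
Test a specific point where both sides are defined: x = π/2.
LHS = sin²(x) ≈ 1.0000
RHS = sin(x²) ≈ 0.6243
Since 1.0000 ≠ 0.6243, the equation fails at this point, so it cannot hold for every real x for which both sides are defined.
sin²(x) means (sin x)², squaring the output; sin(x²) squares the input. These are different functions.

Conclusion: No, this is NOT an identity.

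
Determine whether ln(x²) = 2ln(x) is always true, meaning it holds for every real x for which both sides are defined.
Yes, this is an identity.

Claim: ln(x²) = 2ln(x).
Reasoning: The right side requires x > 0. For x > 0, x² = (e^(ln x))² = e^(2ln x), so ln(x²) = 2ln(x). (For x < 0 the right side is undefined, so those values are outside the claim.)
So the two sides agree for every real x for which both sides are defined.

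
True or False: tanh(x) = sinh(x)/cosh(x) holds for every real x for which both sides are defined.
Claim: tanh(x) = sinh(x)/cosh(x).
Reasoning: tanh(x) is defined as sinh(x)/cosh(x) = (e^x - e^-x)/(e^x + e^-x); cosh(x) ≥ 1 is never zero, so this holds for every real x.
So the two sides agree for every real x for which both sides are defined.

Conclusion: True.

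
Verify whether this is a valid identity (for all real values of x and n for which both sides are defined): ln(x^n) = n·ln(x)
Yes, this is an identity.

Claim: ln(x^n) = n·ln(x).
Reasoning: The right side requires x > 0. For x > 0, x^n = (e^(ln x))^n = e^(n·ln x), so taking ln of both sides gives ln(x^n) = n·ln(x).
So the two sides agree for all real values of x and n for which both sides are defined.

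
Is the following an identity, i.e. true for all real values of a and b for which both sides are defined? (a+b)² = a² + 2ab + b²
Yes, this is an identity.

Claim: (a+b)² = a² + 2ab + b².
Reasoning: Expand: (a+b)² = (a+b)(a+b) = a·a + a·b + b·a + b·b = a² + 2ab + b².
So the two sides agree for all real values of a and b for which both sides are defined.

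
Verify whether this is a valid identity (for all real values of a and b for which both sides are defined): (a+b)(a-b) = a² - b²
Claim: (a+b)(a-b) = a² - b².
Reasoning: Expand: (a+b)(a-b) = a² - ab + ba - b² = a² - b² (the cross terms cancel).
So the two sides agree for all real values of a and b for which both sides are defined.

Conclusion: Yes, this is an identity.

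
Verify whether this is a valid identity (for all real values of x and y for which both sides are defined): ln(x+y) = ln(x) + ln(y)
Claim: ln(x+y) = ln(x) + ln(y).
Test a specific point where both sides are defined: x = 5, y = 4.
LHS = ln(x+y) ≈ 2.1972
RHS = ln(x) + ln(y) ≈ 2.9957
Since 2.1972 ≠ 2.9957, the equation fails at this point, so it cannot hold for all real values of x and y for which both sides are defined.
ln(x) + ln(y) = ln(xy), not ln(x+y).

Conclusion: No, this is NOT an identity.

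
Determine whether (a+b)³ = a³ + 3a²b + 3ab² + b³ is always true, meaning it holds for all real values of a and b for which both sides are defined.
Yes, this is an identity.

Claim: (a+b)³ = a³ + 3a²b + 3ab² + b³.
Reasoning: (a+b)³ = (a+b)(a+b)² = (a+b)(a² + 2ab + b²) = a³ + 2a²b + ab² + a²b + 2ab² + b³ = a³ + 3a²b + 3ab² + b³.
So the two sides agree for all real values of a and b for which both sides are defined.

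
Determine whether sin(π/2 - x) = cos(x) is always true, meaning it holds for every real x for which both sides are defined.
Yes, this is an identity.

Claim: sin(π/2 - x) = cos(x).
Reasoning: Use sin(u - v) = sin(u)cos(v) - cos(u)sin(v) with u = π/2, v = x: sin(π/2)cos(x) - cos(π/2)sin(x) = 1·cos(x) - 0·sin(x) = cos(x).
So the two sides agree for every real x for which both sides are defined.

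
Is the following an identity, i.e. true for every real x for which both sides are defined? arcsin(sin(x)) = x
Claim: arcsin(sin(x)) = x.
Test a specific point where both sides are defined: x = 2π/3.
LHS = arcsin(sin(x)) ≈ 1.0472
RHS = x ≈ 2.0944
Since 1.0472 ≠ 2.0944, the equation fails at this point, so it cannot hold for every real x for which both sides are defined.
arcsin only returns values in [-π/2, π/2], so arcsin(sin(x)) = x holds only for x in that interval, not for all real x.

Conclusion: No, this is NOT an identity.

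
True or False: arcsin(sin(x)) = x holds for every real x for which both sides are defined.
False.

Claim: arcsin(sin(x)) = x.
Test a specific point where both sides are defined: x = 2π/3.
LHS = arcsin(sin(x)) ≈ 1.0472
RHS = x ≈ 2.0944
Since 1.0472 ≠ 2.0944, the equation fails at this point, so it cannot hold for every real x for which both sides are defined.
arcsin only returns values in [-π/2, π/2], so arcsin(sin(x)) = x holds only for x in that interval, not for all real x.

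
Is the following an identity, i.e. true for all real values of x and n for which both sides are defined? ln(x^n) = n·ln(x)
Yes, this is an identity.

Claim: ln(x^n) = n·ln(x).
Reasoning: The right side requires x > 0. For x > 0, x^n = (e^(ln x))^n = e^(n·ln x), so taking ln of both sides gives ln(x^n) = n·ln(x).
So the two sides agree for all real values of x and n for which both sides are defined.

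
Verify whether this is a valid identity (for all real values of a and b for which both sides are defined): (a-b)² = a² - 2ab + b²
Claim: (a-b)² = a² - 2ab + b².
Reasoning: Expand: (a-b)² = (a-b)(a-b) = a·a - a·b - b·a + b·b = a² - 2ab + b².
So the two sides agree for all real values of a and b for which both sides are defined.

Conclusion: Yes, this is an identity.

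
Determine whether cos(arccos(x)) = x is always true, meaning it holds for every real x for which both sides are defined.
Yes, this is an identity.

Claim: cos(arccos(x)) = x.
Reasoning: For -1 ≤ x ≤ 1 (where arccos is defined), arccos(x) is by definition an angle whose cosine equals x. Taking the cosine of that angle returns x. (Note the other order, arccos(cos x) = x, is NOT an identity.)
So the two sides agree for every real x for which both sides are defined.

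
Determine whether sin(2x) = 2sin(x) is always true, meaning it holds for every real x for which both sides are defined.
Claim: sin(2x) = 2sin(x).
Test a specific point where both sides are defined: x = π/6.
LHS = sin(2x) ≈ 0.8660
RHS = 2sin(x) ≈ 1.0000
Since 0.8660 ≠ 1.0000, the equation fails at this point, so it cannot hold for every real x for which both sides are defined.
The correct double-angle formula is sin(2x) = 2sin(x)cos(x).

Conclusion: No, this is NOT an identity.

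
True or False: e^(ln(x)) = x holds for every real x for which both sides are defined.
Claim: e^(ln(x)) = x.
Reasoning: For x > 0, ln(x) is by definition the exponent p such that e^p = x. Raising e to that exponent therefore returns x: e^(ln x) = x.
So the two sides agree for every real x for which both sides are defined.

Conclusion: True.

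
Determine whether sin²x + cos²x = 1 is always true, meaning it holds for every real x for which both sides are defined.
Yes, this is an identity.

Claim: sin²x + cos²x = 1.
Reasoning: The point (cos x, sin x) lies on the unit circle X² + Y² = 1, so cos²x + sin²x = 1 for every real x.
So the two sides agree for every real x for which both sides are defined.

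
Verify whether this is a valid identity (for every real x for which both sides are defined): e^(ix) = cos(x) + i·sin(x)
Claim: e^(ix) = cos(x) + i·sin(x).
Reasoning: Euler's formula. Expand e^(ix) = Σ (ix)^k / k!. Since i² = -1, the even-k terms are Σ (-1)^m x^(2m)/(2m)! = cos(x) and the odd-k terms are i · Σ (-1)^m x^(2m+1)/(2m+1)! = i·sin(x).
So the two sides agree for every real x for which both sides are defined.

Conclusion: Yes, this is an identity.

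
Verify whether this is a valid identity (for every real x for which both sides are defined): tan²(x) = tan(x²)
Claim: tan²(x) = tan(x²).
Test a specific point where both sides are defined: x = 3π/4.
LHS = tan²(x) ≈ 1.0000
RHS = tan(x²) ≈ -0.8977
Since 1.0000 ≠ -0.8977, the equation fails at this point, so it cannot hold for every real x for which both sides are defined.
tan²(x) means (tan x)², squaring the output; tan(x²) squares the input. These are different functions.

Conclusion: No, this is NOT an identity.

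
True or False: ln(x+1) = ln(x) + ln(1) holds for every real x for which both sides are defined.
False.

Claim: ln(x+1) = ln(x) + ln(1).
Test a specific point where both sides are defined: x = 1.
LHS = ln(x+1) ≈ 0.6931
RHS = ln(x) + ln(1) ≈ 0.0000
Since 0.6931 ≠ 0.0000, the equation fails at this point, so it cannot hold for every real x for which both sides are defined.
ln(1) = 0, so the right side is just ln(x), which differs from ln(x+1).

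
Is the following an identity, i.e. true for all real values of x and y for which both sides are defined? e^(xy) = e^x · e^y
No, this is NOT an identity.

Claim: e^(xy) = e^x · e^y.
Test a specific point where both sides are defined: x = 3, y = -1.
LHS = e^(xy) ≈ 0.0498
RHS = e^x · e^y ≈ 7.3891
Since 0.0498 ≠ 7.3891, the equation fails at this point, so it cannot hold for all real values of x and y for which both sides are defined.
e^x · e^y = e^(x+y), not e^(xy).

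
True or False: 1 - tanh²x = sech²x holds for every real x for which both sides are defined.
True.

Claim: 1 - tanh²x = sech²x.
Reasoning: Divide cosh²x - sinh²x = 1 through by cosh²x (never zero): 1 - tanh²x = 1/cosh²x = sech²x.
So the two sides agree for every real x for which both sides are defined.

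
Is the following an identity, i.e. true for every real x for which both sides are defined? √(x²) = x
Claim: √(x²) = x.
Test a specific point where both sides are defined: x = -2.
LHS = √(x²) ≈ 2.0000
RHS = x ≈ -2.0000
Since 2.0000 ≠ -2.0000, the equation fails at this point, so it cannot hold for every real x for which both sides are defined.
√(x²) = |x|, which differs from x whenever x < 0 (both sides are defined for every real x).

Conclusion: No, this is NOT an identity.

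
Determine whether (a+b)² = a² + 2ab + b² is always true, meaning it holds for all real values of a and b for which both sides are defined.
Yes, this is an identity.

Claim: (a+b)² = a² + 2ab + b².
Reasoning: Expand: (a+b)² = (a+b)(a+b) = a·a + a·b + b·a + b·b = a² + 2ab + b².
So the two sides agree for all real values of a and b for which both sides are defined.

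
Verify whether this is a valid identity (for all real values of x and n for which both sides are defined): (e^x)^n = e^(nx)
Claim: (e^x)^n = e^(nx).
Reasoning: e^x is a positive real number, and for a positive base B and real exponent n, B^n = e^(n·ln B). With B = e^x, ln B = x, so (e^x)^n = e^(n·x).
So the two sides agree for all real values of x and n for which both sides are defined.

Conclusion: Yes, this is an identity.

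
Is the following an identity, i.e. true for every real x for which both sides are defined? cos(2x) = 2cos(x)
No, this is NOT an identity.

Claim: cos(2x) = 2cos(x).
Test a specific point where both sides are defined: x = -π/6.
LHS = cos(2x) ≈ 0.5000
RHS = 2cos(x) ≈ 1.7321
Since 0.5000 ≠ 1.7321, the equation fails at this point, so it cannot hold for every real x for which both sides are defined.
The correct double-angle formula is cos(2x) = cos²x - sin²x.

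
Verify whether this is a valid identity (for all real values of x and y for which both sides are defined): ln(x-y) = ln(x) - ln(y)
No, this is NOT an identity.

Claim: ln(x-y) = ln(x) - ln(y).
Test a specific point where both sides are defined: x = 3, y = 1/2.
LHS = ln(x-y) ≈ 0.9163
RHS = ln(x) - ln(y) ≈ 1.7918
Since 0.9163 ≠ 1.7918, the equation fails at this point, so it cannot hold for all real values of x and y for which both sides are defined.
ln(x) - ln(y) = ln(x/y), not ln(x-y).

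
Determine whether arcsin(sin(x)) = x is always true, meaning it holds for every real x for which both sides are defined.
No, this is NOT an identity.

Claim: arcsin(sin(x)) = x.
Test a specific point where both sides are defined: x = 3π/4.
LHS = arcsin(sin(x)) ≈ 0.7854
RHS = x ≈ 2.3562
Since 0.7854 ≠ 2.3562, the equation fails at this point, so it cannot hold for every real x for which both sides are defined.
arcsin only returns values in [-π/2, π/2], so arcsin(sin(x)) = x holds only for x in that interval, not for all real x.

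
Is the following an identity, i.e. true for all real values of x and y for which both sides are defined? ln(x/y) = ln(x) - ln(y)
Claim: ln(x/y) = ln(x) - ln(y).
Reasoning: Both sides are simultaneously defined only when x, y > 0. Write x = e^p, y = e^q. Then x/y = e^(p-q), so ln(x/y) = p - q = ln(x) - ln(y).
So the two sides agree for all real values of x and y for which both sides are defined.

Conclusion: Yes, this is an identity.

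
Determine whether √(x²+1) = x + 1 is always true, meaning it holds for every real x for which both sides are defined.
No, this is NOT an identity.

Claim: √(x²+1) = x + 1.
Test a specific point where both sides are defined: x = -1.
LHS = √(x²+1) ≈ 1.4142
RHS = x + 1 ≈ 0.0000
Since 1.4142 ≠ 0.0000, the equation fails at this point, so it cannot hold for every real x for which both sides are defined.
(x+1)² = x² + 2x + 1 ≠ x² + 1 unless x = 0.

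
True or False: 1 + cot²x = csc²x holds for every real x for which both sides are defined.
True.

Claim: 1 + cot²x = csc²x.
Reasoning: Start from sin²x + cos²x = 1 and divide every term by sin²x (allowed wherever cot x and csc x are defined): 1 + cot²x = 1/sin²x = csc²x.
So the two sides agree for every real x for which both sides are defined.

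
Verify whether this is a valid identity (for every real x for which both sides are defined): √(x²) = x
No, this is NOT an identity.

Claim: √(x²) = x.
Test a specific point where both sides are defined: x = -2.
LHS = √(x²) ≈ 2.0000
RHS = x ≈ -2.0000
Since 2.0000 ≠ -2.0000, the equation fails at this point, so it cannot hold for every real x for which both sides are defined.
√(x²) = |x|, which differs from x whenever x < 0 (both sides are defined for every real x).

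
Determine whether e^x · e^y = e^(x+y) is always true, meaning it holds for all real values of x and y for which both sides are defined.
Claim: e^x · e^y = e^(x+y).
Reasoning: This is the law of exponents for a common base: multiplying powers adds exponents. E.g. from the series, (Σ x^j/j!)(Σ y^k/k!) = Σ_m (Σ_{j+k=m} x^j y^k/(j!k!)) = Σ_m (x+y)^m/m! by the binomial theorem.
So the two sides agree for all real values of x and y for which both sides are defined.

Conclusion: Yes, this is an identity.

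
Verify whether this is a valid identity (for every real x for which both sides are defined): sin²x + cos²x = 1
Claim: sin²x + cos²x = 1.
Reasoning: The point (cos x, sin x) lies on the unit circle X² + Y² = 1, so cos²x + sin²x = 1 for every real x.
So the two sides agree for every real x for which both sides are defined.

Conclusion: Yes, this is an identity.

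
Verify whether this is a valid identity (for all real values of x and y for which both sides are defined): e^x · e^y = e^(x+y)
Yes, this is an identity.

Claim: e^x · e^y = e^(x+y).
Reasoning: This is the law of exponents for a common base: multiplying powers adds exponents. E.g. from the series, (Σ x^j/j!)(Σ y^k/k!) = Σ_m (Σ_{j+k=m} x^j y^k/(j!k!)) = Σ_m (x+y)^m/m! by the binomial theorem.
So the two sides agree for all real values of x and y for which both sides are defined.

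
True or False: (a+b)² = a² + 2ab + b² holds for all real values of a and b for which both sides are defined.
True.

Claim: (a+b)² = a² + 2ab + b².
Reasoning: Expand: (a+b)² = (a+b)(a+b) = a·a + a·b + b·a + b·b = a² + 2ab + b².
So the two sides agree for all real values of a and b for which both sides are defined.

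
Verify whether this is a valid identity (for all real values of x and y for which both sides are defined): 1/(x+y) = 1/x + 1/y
Claim: 1/(x+y) = 1/x + 1/y.
Test a specific point where both sides are defined: x = 1/2, y = -1.
LHS = 1/(x+y) ≈ -2.0000
RHS = 1/x + 1/y ≈ 1.0000
Since -2.0000 ≠ 1.0000, the equation fails at this point, so it cannot hold for all real values of x and y for which both sides are defined.
1/x + 1/y = (x+y)/(xy), which is not 1/(x+y).

Conclusion: No, this is NOT an identity.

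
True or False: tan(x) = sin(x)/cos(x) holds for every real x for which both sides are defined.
True.

Claim: tan(x) = sin(x)/cos(x).
Reasoning: For an angle x whose terminal point on the unit circle is (cos x, sin x), tan(x) is defined as the ratio (second coordinate)/(first coordinate) = sin(x)/cos(x), wherever cos(x) ≠ 0.
So the two sides agree for every real x for which both sides are defined.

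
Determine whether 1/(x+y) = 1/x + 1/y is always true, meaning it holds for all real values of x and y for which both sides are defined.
No, this is NOT an identity.

Claim: 1/(x+y) = 1/x + 1/y.
Test a specific point where both sides are defined: x = 1, y = 2.
LHS = 1/(x+y) ≈ 0.3333
RHS = 1/x + 1/y ≈ 1.5000
Since 0.3333 ≠ 1.5000, the equation fails at this point, so it cannot hold for all real values of x and y for which both sides are defined.
1/x + 1/y = (x+y)/(xy), which is not 1/(x+y).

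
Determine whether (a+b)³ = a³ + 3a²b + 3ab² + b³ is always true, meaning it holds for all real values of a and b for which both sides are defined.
Claim: (a+b)³ = a³ + 3a²b + 3ab² + b³.
Reasoning: (a+b)³ = (a+b)(a+b)² = (a+b)(a² + 2ab + b²) = a³ + 2a²b + ab² + a²b + 2ab² + b³ = a³ + 3a²b + 3ab² + b³.
So the two sides agree for all real values of a and b for which both sides are defined.

Conclusion: Yes, this is an identity.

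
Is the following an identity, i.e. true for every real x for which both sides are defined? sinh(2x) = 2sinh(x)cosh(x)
Yes, this is an identity.

Claim: sinh(2x) = 2sinh(x)cosh(x).
Reasoning: 2sinh(x)cosh(x) = 2 · (e^x - e^-x)/2 · (e^x + e^-x)/2 = (e^(2x) - e^(-2x))/2 = sinh(2x).
So the two sides agree for every real x for which both sides are defined.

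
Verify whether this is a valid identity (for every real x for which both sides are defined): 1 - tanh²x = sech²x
Claim: 1 - tanh²x = sech²x.
Reasoning: Divide cosh²x - sinh²x = 1 through by cosh²x (never zero): 1 - tanh²x = 1/cosh²x = sech²x.
So the two sides agree for every real x for which both sides are defined.

Conclusion: Yes, this is an identity.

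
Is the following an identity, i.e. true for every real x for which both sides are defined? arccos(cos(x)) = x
No, this is NOT an identity.

Claim: arccos(cos(x)) = x.
Test a specific point where both sides are defined: x = -π/3.
LHS = arccos(cos(x)) ≈ 1.0472
RHS = x ≈ -1.0472
Since 1.0472 ≠ -1.0472, the equation fails at this point, so it cannot hold for every real x for which both sides are defined.
arccos only returns values in [0, π], so arccos(cos(x)) = x holds only for x in that interval, not for all real x.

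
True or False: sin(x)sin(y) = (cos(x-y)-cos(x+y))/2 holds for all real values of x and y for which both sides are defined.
Claim: sin(x)sin(y) = (cos(x-y)-cos(x+y))/2.
Reasoning: cos(x-y) = cos(x)cos(y) + sin(x)sin(y) and cos(x+y) = cos(x)cos(y) - sin(x)sin(y). Subtracting, cos(x-y) - cos(x+y) = 2sin(x)sin(y); divide by 2.
So the two sides agree for all real values of x and y for which both sides are defined.

Conclusion: True.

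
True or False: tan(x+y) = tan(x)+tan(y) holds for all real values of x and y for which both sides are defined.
Claim: tan(x+y) = tan(x)+tan(y).
Test a specific point where both sides are defined: x = π/6, y = π/6.
LHS = tan(x+y) ≈ 1.7321
RHS = tan(x)+tan(y) ≈ 1.1547
Since 1.7321 ≠ 1.1547, the equation fails at this point, so it cannot hold for all real values of x and y for which both sides are defined.
The correct formula is tan(x+y) = (tan(x) + tan(y))/(1 - tan(x)tan(y)).

Conclusion: False.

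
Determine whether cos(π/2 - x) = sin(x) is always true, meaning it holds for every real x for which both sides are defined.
Claim: cos(π/2 - x) = sin(x).
Reasoning: Use cos(u - v) = cos(u)cos(v) + sin(u)sin(v) with u = π/2, v = x: cos(π/2)cos(x) + sin(π/2)sin(x) = 0·cos(x) + 1·sin(x) = sin(x).
So the two sides agree for every real x for which both sides are defined.

Conclusion: Yes, this is an identity.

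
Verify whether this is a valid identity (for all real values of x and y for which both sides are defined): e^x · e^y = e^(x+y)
Claim: e^x · e^y = e^(x+y).
Reasoning: This is the law of exponents for a common base: multiplying powers adds exponents. E.g. from the series, (Σ x^j/j!)(Σ y^k/k!) = Σ_m (Σ_{j+k=m} x^j y^k/(j!k!)) = Σ_m (x+y)^m/m! by the binomial theorem.
So the two sides agree for all real values of x and y for which both sides are defined.

Conclusion: Yes, this is an identity.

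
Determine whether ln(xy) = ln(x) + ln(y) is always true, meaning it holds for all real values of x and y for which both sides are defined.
Claim: ln(xy) = ln(x) + ln(y).
Reasoning: Both sides are simultaneously defined only when x, y > 0. Write x = e^p, y = e^q (p = ln x, q = ln y). Then xy = e^p · e^q = e^(p+q), so ln(xy) = p + q = ln(x) + ln(y).
So the two sides agree for all real values of x and y for which both sides are defined.

Conclusion: Yes, this is an identity.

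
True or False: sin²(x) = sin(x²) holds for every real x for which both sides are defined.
False.

Claim: sin²(x) = sin(x²).
Test a specific point where both sides are defined: x = -π/2.
LHS = sin²(x) ≈ 1.0000
RHS = sin(x²) ≈ 0.6243
Since 1.0000 ≠ 0.6243, the equation fails at this point, so it cannot hold for every real x for which both sides are defined.
sin²(x) means (sin x)², squaring the output; sin(x²) squares the input. These are different functions.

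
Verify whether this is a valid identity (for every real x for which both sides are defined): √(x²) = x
Claim: √(x²) = x.
Test a specific point where both sides are defined: x = -2.
LHS = √(x²) ≈ 2.0000
RHS = x ≈ -2.0000
Since 2.0000 ≠ -2.0000, the equation fails at this point, so it cannot hold for every real x for which both sides are defined.
√(x²) = |x|, which differs from x whenever x < 0 (both sides are defined for every real x).

Conclusion: No, this is NOT an identity.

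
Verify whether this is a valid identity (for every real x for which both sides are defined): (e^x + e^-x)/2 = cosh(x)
Yes, this is an identity.

Claim: (e^x + e^-x)/2 = cosh(x).
Reasoning: This is exactly the definition of the hyperbolic cosine: cosh(x) := (e^x + e^-x)/2.
So the two sides agree for every real x for which both sides are defined.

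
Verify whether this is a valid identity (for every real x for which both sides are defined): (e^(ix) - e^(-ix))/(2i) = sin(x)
Yes, this is an identity.

Claim: (e^(ix) - e^(-ix))/(2i) = sin(x).
Reasoning: By Euler's formula e^(ix) = cos(x) + i·sin(x) and e^(-ix) = cos(x) - i·sin(x). Subtracting cancels the cosine terms: e^(ix) - e^(-ix) = 2i·sin(x); divide by 2i.
So the two sides agree for every real x for which both sides are defined.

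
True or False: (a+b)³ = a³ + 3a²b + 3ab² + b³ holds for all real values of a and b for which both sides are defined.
True.

Claim: (a+b)³ = a³ + 3a²b + 3ab² + b³.
Reasoning: (a+b)³ = (a+b)(a+b)² = (a+b)(a² + 2ab + b²) = a³ + 2a²b + ab² + a²b + 2ab² + b³ = a³ + 3a²b + 3ab² + b³.
So the two sides agree for all real values of a and b for which both sides are defined.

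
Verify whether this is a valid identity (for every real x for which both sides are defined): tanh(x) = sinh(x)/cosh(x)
Yes, this is an identity.

Claim: tanh(x) = sinh(x)/cosh(x).
Reasoning: tanh(x) is defined as sinh(x)/cosh(x) = (e^x - e^-x)/(e^x + e^-x); cosh(x) ≥ 1 is never zero, so this holds for every real x.
So the two sides agree for every real x for which both sides are defined.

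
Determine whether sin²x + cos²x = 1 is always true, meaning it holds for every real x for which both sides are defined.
Yes, this is an identity.

Claim: sin²x + cos²x = 1.
Reasoning: The point (cos x, sin x) lies on the unit circle X² + Y² = 1, so cos²x + sin²x = 1 for every real x.
So the two sides agree for every real x for which both sides are defined.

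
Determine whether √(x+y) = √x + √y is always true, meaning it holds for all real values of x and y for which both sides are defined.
No, this is NOT an identity.

Claim: √(x+y) = √x + √y.
Test a specific point where both sides are defined: x = 1, y = 3/2.
LHS = √(x+y) ≈ 1.5811
RHS = √x + √y ≈ 2.2247
Since 1.5811 ≠ 2.2247, the equation fails at this point, so it cannot hold for all real values of x and y for which both sides are defined.
Squaring the right side gives x + 2√(xy) + y, not x + y.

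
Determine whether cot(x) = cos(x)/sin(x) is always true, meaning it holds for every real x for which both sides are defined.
Yes, this is an identity.

Claim: cot(x) = cos(x)/sin(x).
Reasoning: cot(x) is defined as 1/tan(x) = 1/(sin(x)/cos(x)) = cos(x)/sin(x), wherever sin(x) ≠ 0.
So the two sides agree for every real x for which both sides are defined.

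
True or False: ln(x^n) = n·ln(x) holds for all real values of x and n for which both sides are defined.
Claim: ln(x^n) = n·ln(x).
Reasoning: The right side requires x > 0. For x > 0, x^n = (e^(ln x))^n = e^(n·ln x), so taking ln of both sides gives ln(x^n) = n·ln(x).
So the two sides agree for all real values of x and n for which both sides are defined.

Conclusion: True.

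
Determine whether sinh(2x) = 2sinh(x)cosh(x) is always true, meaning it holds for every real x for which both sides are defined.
Yes, this is an identity.

Claim: sinh(2x) = 2sinh(x)cosh(x).
Reasoning: 2sinh(x)cosh(x) = 2 · (e^x - e^-x)/2 · (e^x + e^-x)/2 = (e^(2x) - e^(-2x))/2 = sinh(2x).
So the two sides agree for every real x for which both sides are defined.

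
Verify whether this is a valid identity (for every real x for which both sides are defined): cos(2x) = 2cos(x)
No, this is NOT an identity.

Claim: cos(2x) = 2cos(x).
Test a specific point where both sides are defined: x = π.
LHS = cos(2x) ≈ 1.0000
RHS = 2cos(x) ≈ -2.0000
Since 1.0000 ≠ -2.0000, the equation fails at this point, so it cannot hold for every real x for which both sides are defined.
The correct double-angle formula is cos(2x) = cos²x - sin²x.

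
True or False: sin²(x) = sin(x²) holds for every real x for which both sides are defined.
False.

Claim: sin²(x) = sin(x²).
Test a specific point where both sides are defined: x = π/3.
LHS = sin²(x) ≈ 0.7500
RHS = sin(x²) ≈ 0.8897
Since 0.7500 ≠ 0.8897, the equation fails at this point, so it cannot hold for every real x for which both sides are defined.
sin²(x) means (sin x)², squaring the output; sin(x²) squares the input. These are different functions.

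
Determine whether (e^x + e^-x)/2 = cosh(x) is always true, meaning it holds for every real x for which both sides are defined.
Yes, this is an identity.

Claim: (e^x + e^-x)/2 = cosh(x).
Reasoning: This is exactly the definition of the hyperbolic cosine: cosh(x) := (e^x + e^-x)/2.
So the two sides agree for every real x for which both sides are defined.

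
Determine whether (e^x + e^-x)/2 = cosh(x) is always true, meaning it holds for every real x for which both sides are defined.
Yes, this is an identity.

Claim: (e^x + e^-x)/2 = cosh(x).
Reasoning: This is exactly the definition of the hyperbolic cosine: cosh(x) := (e^x + e^-x)/2.
So the two sides agree for every real x for which both sides are defined.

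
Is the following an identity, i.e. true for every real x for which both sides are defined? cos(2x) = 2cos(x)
Claim: cos(2x) = 2cos(x).
Test a specific point where both sides are defined: x = 3π/4.
LHS = cos(2x) ≈ 0.0000
RHS = 2cos(x) ≈ -1.4142
Since 0.0000 ≠ -1.4142, the equation fails at this point, so it cannot hold for every real x for which both sides are defined.
The correct double-angle formula is cos(2x) = cos²x - sin²x.

Conclusion: No, this is NOT an identity.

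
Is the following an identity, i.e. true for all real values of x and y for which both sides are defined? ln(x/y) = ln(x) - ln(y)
Yes, this is an identity.

Claim: ln(x/y) = ln(x) - ln(y).
Reasoning: Both sides are simultaneously defined only when x, y > 0. Write x = e^p, y = e^q. Then x/y = e^(p-q), so ln(x/y) = p - q = ln(x) - ln(y).
So the two sides agree for all real values of x and y for which both sides are defined.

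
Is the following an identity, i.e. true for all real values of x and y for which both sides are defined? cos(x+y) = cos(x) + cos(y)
No, this is NOT an identity.

Claim: cos(x+y) = cos(x) + cos(y).
Test a specific point where both sides are defined: x = π/6, y = 3π/4.
LHS = cos(x+y) ≈ -0.9659
RHS = cos(x) + cos(y) ≈ 0.1589
Since -0.9659 ≠ 0.1589, the equation fails at this point, so it cannot hold for all real values of x and y for which both sides are defined.
The correct expansion is cos(x+y) = cos(x)cos(y) - sin(x)sin(y); cosine is not additive.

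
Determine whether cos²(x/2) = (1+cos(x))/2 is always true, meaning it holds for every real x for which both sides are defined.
Claim: cos²(x/2) = (1+cos(x))/2.
Reasoning: Use cos(2θ) = 2cos²θ - 1 with θ = x/2: cos(x) = 2cos²(x/2) - 1. Solving for cos²(x/2) gives (1 + cos(x))/2.
So the two sides agree for every real x for which both sides are defined.

Conclusion: Yes, this is an identity.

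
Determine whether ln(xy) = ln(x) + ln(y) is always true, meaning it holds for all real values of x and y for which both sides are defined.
Yes, this is an identity.

Claim: ln(xy) = ln(x) + ln(y).
Reasoning: Both sides are simultaneously defined only when x, y > 0. Write x = e^p, y = e^q (p = ln x, q = ln y). Then xy = e^p · e^q = e^(p+q), so ln(xy) = p + q = ln(x) + ln(y).
So the two sides agree for all real values of x and y for which both sides are defined.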